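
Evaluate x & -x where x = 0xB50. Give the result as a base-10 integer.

x = 101101010000 = 2896
-x (two's complement) = …010010110000
AND   = 000000010000 = 16
(x & -x isolates the lowest set bit of x.)

16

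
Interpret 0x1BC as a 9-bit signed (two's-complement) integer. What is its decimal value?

pattern = 110111100 (MSB is 1 ⇒ negative)
Invert: 001000011, add 1 → 001000100 = 68, so the value is -68.
(Equivalently: 444 - 2^9 = 444 - 512 = -68.)

-68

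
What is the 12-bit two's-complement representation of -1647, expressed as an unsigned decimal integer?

1647 in 12 bits: 011001101111
Invert: 100110010000
Add 1:  100110010001 = 2449
(Check: 2^12 - 1647 = 4096 - 1647 = 2449.)

2449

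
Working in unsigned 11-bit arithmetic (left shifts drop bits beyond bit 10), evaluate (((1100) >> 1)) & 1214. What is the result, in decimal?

1100 = 10001001100
→ >> 1 → 01000100110 = 550
1214 = 10010111110
→ & → 00000100110 = 38

38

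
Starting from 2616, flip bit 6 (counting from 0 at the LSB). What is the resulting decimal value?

2680

x = 101000111000
bit 6 is currently 0; toggle it via x ^ (1 << 6) = x ^ 64
→ 101001111000 = 2680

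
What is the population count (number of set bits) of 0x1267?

7

0x1267 = 1001001100111
Count the 1s: 1 + 1 + 1 + 1 + 1 + 1 + 1 = 7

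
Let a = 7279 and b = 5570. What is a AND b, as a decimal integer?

5186

7279 = 1110001101111
5570 = 1010111000010
AND → 1010001000010 = 5186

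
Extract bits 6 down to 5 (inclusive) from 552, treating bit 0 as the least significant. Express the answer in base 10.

1

v = 01000101000
Shift right by 5: 010001
Mask low 2 bits: 01 = 1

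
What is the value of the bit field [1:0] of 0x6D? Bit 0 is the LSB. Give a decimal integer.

v = 0001101101
Shift right by 0: 0001101101
Mask low 2 bits: 01 = 1

1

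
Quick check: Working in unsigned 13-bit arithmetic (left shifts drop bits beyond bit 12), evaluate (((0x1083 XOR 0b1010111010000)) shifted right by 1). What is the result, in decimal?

681

0x1083 = 1000010000011
0b1010111010000 = 1010111010000
→ XOR → 0010101010011 = 1363
→ shifted right by 1 → 0001010101001 = 681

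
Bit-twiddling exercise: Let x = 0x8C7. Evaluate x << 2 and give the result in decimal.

0x8C7 = 00100011000111
shift left by 2 → 10001100011100 = 8988
(equivalently, 2247 × 2^2 = 2247 × 4)

8988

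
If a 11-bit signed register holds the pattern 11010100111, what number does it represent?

-345

pattern = 11010100111 (MSB is 1 ⇒ negative)
Invert: 00101011000, add 1 → 00101011001 = 345, so the value is -345.
(Equivalently: 1703 - 2^11 = 1703 - 2048 = -345.)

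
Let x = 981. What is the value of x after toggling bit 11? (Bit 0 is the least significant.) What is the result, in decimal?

3029

x = 001111010101
bit 11 is currently 0; toggle it via x ^ (1 << 11) = x ^ 2048
→ 101111010101 = 3029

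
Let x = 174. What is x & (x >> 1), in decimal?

x = 10101110 = 174
x>>1 = 01010111
AND  = 00000110 = 6
(x & (x >> 1) has a 1 wherever x has two consecutive 1 bits.)

6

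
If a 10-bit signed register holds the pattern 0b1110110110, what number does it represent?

pattern = 1110110110 (MSB is 1 ⇒ negative)
Invert: 0001001001, add 1 → 0001001010 = 74, so the value is -74.
(Equivalently: 950 - 2^10 = 950 - 1024 = -74.)

-74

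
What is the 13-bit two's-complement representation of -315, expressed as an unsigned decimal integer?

315 in 13 bits: 0000100111011
Invert: 1111011000100
Add 1:  1111011000101 = 7877
(Check: 2^13 - 315 = 8192 - 315 = 7877.)

7877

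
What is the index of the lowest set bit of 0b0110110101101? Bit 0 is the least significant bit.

0

0b0110110101101 = 110110101101
Trailing zeros: 0, so the lowest set bit is bit 0 (value 1).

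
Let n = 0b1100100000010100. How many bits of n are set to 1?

n = 1100100000010100
Count the 1s: 1 + 1 + 1 + 1 + 1 = 5

5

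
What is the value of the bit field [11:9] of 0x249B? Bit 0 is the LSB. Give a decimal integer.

2

v = 10010010011011
Shift right by 9: 10010
Mask low 3 bits: 010 = 2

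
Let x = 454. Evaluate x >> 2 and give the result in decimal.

113

454 = 111000110
shift right by 2 → 001110001 = 113
(equivalently, floor(454 / 4))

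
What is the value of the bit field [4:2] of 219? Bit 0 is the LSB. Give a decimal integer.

v = 000011011011
Shift right by 2: 0000110110
Mask low 3 bits: 110 = 6

6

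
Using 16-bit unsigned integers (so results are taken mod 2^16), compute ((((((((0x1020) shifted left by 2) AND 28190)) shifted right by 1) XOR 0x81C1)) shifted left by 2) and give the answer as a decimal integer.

34564

0x1020 = 0001000000100000
→ shifted left by 2 (mod 2^16) → 0100000010000000 = 16512
28190 = 0110111000011110
→ AND → 0100000000000000 = 16384
→ shifted right by 1 → 0010000000000000 = 8192
0x81C1 = 1000000111000001
→ XOR → 1010000111000001 = 41409
→ shifted left by 2 (mod 2^16) → 1000011100000100 = 34564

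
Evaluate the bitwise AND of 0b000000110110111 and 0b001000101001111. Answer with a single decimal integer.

a = 0000110110111
b = 1000101001111
AND → 0000100000111 = 263

263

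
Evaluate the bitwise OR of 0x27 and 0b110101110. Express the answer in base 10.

431

0x27 = 000100111
b = 110101110
 OR → 110101111 = 431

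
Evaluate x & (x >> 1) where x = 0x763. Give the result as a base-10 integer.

801

x = 11101100011 = 1891
x>>1 = 01110110001
AND  = 01100100001 = 801
(x & (x >> 1) has a 1 wherever x has two consecutive 1 bits.)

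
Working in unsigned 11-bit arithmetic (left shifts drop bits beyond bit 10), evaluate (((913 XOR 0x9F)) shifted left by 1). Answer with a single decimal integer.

913 = 01110010001
0x9F = 00010011111
→ XOR → 01100001110 = 782
→ shifted left by 1 (mod 2^11) → 11000011100 = 1564

1564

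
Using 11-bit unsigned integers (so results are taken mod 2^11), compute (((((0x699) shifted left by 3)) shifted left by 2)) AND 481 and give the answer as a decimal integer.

0x699 = 11010011001
→ shifted left by 3 (mod 2^11) → 10011001000 = 1224
→ shifted left by 2 (mod 2^11) → 01100100000 = 800
481 = 00111100001
→ AND → 00100100000 = 288

288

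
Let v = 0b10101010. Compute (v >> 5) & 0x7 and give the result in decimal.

v = 10101010
Shift right by 5: 101
Mask low 3 bits: 101 = 5

5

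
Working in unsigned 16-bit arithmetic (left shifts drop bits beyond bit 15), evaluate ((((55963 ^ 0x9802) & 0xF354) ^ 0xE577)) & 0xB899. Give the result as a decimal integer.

55963 = 1101101010011011
0x9802 = 1001100000000010
→ ^ → 0100001010011001 = 17049
0xF354 = 1111001101010100
→ & → 0100001000010000 = 16912
0xE577 = 1110010101110111
→ ^ → 1010011101100111 = 42855
0xB899 = 1011100010011001
→ & → 1010000000000001 = 40961

40961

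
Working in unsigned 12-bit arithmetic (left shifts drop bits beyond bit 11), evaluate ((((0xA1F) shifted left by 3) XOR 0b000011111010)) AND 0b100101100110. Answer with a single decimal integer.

0xA1F = 101000011111
→ shifted left by 3 (mod 2^12) → 000011111000 = 248
0b000011111010 = 000011111010
→ XOR → 000000000010 = 2
0b100101100110 = 100101100110
→ AND → 000000000010 = 2

2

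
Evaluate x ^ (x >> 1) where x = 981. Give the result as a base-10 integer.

575

x = 1111010101 = 981
x>>1 = 0111101010
XOR  = 1000111111 = 575
(x ^ (x >> 1) gives the standard binary-reflected Gray code of x.)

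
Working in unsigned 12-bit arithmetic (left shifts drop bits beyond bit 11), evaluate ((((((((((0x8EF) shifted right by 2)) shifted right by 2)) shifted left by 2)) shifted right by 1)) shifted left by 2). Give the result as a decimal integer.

1136

0x8EF = 100011101111
→ shifted right by 2 → 001000111011 = 571
→ shifted right by 2 → 000010001110 = 142
→ shifted left by 2 (mod 2^12) → 001000111000 = 568
→ shifted right by 1 → 000100011100 = 284
→ shifted left by 2 (mod 2^12) → 010001110000 = 1136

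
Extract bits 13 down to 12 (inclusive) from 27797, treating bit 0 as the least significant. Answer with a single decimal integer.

v = 110110010010101
Shift right by 12: 110
Mask low 2 bits: 10 = 2

2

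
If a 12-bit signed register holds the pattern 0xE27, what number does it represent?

-473

pattern = 111000100111 (MSB is 1 ⇒ negative)
Invert: 000111011000, add 1 → 000111011001 = 473, so the value is -473.
(Equivalently: 3623 - 2^12 = 3623 - 4096 = -473.)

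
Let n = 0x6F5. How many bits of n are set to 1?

0x6F5 = 11011110101
Count the 1s: 1 + 1 + 1 + 1 + 1 + 1 + 1 + 1 = 8

8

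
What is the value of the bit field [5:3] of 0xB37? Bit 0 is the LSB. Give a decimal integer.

6

v = 101100110111
Shift right by 3: 101100110
Mask low 3 bits: 110 = 6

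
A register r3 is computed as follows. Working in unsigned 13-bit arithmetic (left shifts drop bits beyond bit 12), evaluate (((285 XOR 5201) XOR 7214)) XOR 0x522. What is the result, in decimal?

3136

285 = 0000100011101
5201 = 1010001010001
→ XOR → 1010101001100 = 5452
7214 = 1110000101110
→ XOR → 0100101100010 = 2402
0x522 = 0010100100010
→ XOR → 0110001000000 = 3136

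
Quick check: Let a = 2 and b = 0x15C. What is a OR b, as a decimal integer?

350

2 = 000000010
0x15C = 101011100
 OR → 101011110 = 350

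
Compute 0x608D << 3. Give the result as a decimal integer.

197736

0x608D = 000110000010001101
shift left by 3 → 110000010001101000 = 197736
(equivalently, 24717 × 2^3 = 24717 × 8)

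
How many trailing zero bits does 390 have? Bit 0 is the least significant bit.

390 = 110000110
Trailing zeros: 1, so the lowest set bit is bit 1 (value 2).

1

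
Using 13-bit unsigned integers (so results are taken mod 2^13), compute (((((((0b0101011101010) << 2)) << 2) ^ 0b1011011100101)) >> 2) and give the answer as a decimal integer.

0b0101011101010 = 0101011101010
→ << 2 (mod 2^13) → 0101110101000 = 2984
→ << 2 (mod 2^13) → 0111010100000 = 3744
0b1011011100101 = 1011011100101
→ ^ → 1100001000101 = 6213
→ >> 2 → 0011000010001 = 1553

1553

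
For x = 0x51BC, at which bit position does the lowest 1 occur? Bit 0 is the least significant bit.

0x51BC = 101000110111100
Trailing zeros: 2, so the lowest set bit is bit 2 (value 4).

2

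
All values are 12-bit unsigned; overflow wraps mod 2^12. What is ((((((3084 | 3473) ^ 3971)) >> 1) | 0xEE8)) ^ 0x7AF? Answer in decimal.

3084 = 110000001100
3473 = 110110010001
→ | → 110110011101 = 3485
3971 = 111110000011
→ ^ → 001000011110 = 542
→ >> 1 → 000100001111 = 271
0xEE8 = 111011101000
→ | → 111111101111 = 4079
0x7AF = 011110101111
→ ^ → 100001000000 = 2112

2112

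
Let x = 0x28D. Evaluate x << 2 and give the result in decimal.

2612

0x28D = 001010001101
shift left by 2 → 101000110100 = 2612
(equivalently, 653 × 2^2 = 653 × 4)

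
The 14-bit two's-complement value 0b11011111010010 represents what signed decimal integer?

pattern = 11011111010010 (MSB is 1 ⇒ negative)
Invert: 00100000101101, add 1 → 00100000101110 = 2094, so the value is -2094.
(Equivalently: 14290 - 2^14 = 14290 - 16384 = -2094.)

-2094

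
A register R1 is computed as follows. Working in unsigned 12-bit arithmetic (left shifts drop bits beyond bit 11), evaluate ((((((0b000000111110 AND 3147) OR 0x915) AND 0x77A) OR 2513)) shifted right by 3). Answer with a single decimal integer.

0b000000111110 = 000000111110
3147 = 110001001011
→ AND → 000000001010 = 10
0x915 = 100100010101
→ OR → 100100011111 = 2335
0x77A = 011101111010
→ AND → 000100011010 = 282
2513 = 100111010001
→ OR → 100111011011 = 2523
→ shifted right by 3 → 000100111011 = 315

315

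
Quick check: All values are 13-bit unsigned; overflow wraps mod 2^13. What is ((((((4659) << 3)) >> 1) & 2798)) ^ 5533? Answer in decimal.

4659 = 1001000110011
→ << 3 (mod 2^13) → 1000110011000 = 4504
→ >> 1 → 0100011001100 = 2252
2798 = 0101011101110
→ & → 0100011001100 = 2252
5533 = 1010110011101
→ ^ → 1110101010001 = 7505

7505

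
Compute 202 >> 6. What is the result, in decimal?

202 = 11001010
shift right by 6 → 00000011 = 3
(equivalently, floor(202 / 64))

3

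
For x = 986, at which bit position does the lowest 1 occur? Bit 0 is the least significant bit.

986 = 1111011010
Trailing zeros: 1, so the lowest set bit is bit 1 (value 2).

1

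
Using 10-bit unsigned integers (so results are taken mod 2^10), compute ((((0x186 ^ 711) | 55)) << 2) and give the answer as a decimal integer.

0x186 = 0110000110
711 = 1011000111
→ ^ → 1101000001 = 833
55 = 0000110111
→ | → 1101110111 = 887
→ << 2 (mod 2^10) → 0111011100 = 476

476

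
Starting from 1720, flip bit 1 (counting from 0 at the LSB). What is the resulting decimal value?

x = 0011010111000
bit 1 is currently 0; toggle it via x ^ (1 << 1) = x ^ 2
→ 0011010111010 = 1722

1722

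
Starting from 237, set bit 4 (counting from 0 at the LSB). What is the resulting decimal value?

253

x = 011101101
bit 4 is currently 0; set it via x | (1 << 4) = x | 16
→ 011111101 = 253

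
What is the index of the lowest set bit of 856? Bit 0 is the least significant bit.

856 = 1101011000
Trailing zeros: 3, so the lowest set bit is bit 3 (value 8).

3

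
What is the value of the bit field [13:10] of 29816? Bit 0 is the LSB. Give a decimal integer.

v = 111010001111000
Shift right by 10: 11101
Mask low 4 bits: 1101 = 13

13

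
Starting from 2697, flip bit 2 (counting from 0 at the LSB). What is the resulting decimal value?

2701

x = 101010001001
bit 2 is currently 0; toggle it via x ^ (1 << 2) = x ^ 4
→ 101010001101 = 2701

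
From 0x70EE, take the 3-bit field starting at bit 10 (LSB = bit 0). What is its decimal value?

v = 0111000011101110
Shift right by 10: 011100
Mask low 3 bits: 100 = 4

4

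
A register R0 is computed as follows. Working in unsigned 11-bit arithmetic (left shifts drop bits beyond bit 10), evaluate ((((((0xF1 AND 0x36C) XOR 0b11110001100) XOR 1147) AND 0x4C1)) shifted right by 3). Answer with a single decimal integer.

16

0xF1 = 00011110001
0x36C = 01101101100
→ AND → 00001100000 = 96
0b11110001100 = 11110001100
→ XOR → 11111101100 = 2028
1147 = 10001111011
→ XOR → 01110010111 = 919
0x4C1 = 10011000001
→ AND → 00010000001 = 129
→ shifted right by 3 → 00000010000 = 16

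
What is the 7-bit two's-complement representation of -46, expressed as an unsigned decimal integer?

82

46 in 7 bits: 0101110
Invert: 1010001
Add 1:  1010010 = 82
(Check: 2^7 - 46 = 128 - 46 = 82.)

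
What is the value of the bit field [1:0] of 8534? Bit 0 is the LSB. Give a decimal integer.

2

v = 010000101010110
Shift right by 0: 010000101010110
Mask low 2 bits: 10 = 2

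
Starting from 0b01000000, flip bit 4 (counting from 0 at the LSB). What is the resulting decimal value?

80

x = 01000000
bit 4 is currently 0; toggle it via x ^ (1 << 4) = x ^ 16
→ 01010000 = 80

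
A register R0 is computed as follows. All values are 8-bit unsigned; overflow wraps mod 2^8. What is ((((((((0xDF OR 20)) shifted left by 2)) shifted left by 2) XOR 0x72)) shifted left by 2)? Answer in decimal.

8

0xDF = 11011111
20 = 00010100
→ OR → 11011111 = 223
→ shifted left by 2 (mod 2^8) → 01111100 = 124
→ shifted left by 2 (mod 2^8) → 11110000 = 240
0x72 = 01110010
→ XOR → 10000010 = 130
→ shifted left by 2 (mod 2^8) → 00001000 = 8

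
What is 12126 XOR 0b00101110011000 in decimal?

9414

12126 = 10111101011110
b = 00101110011000
XOR → 10010011000110 = 9414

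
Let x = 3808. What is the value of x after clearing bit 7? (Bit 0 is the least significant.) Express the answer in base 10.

x = 111011100000
bit 7 is currently 1; clear it via x & ~(1 << 7) = x & ~128
→ 111001100000 = 3680

3680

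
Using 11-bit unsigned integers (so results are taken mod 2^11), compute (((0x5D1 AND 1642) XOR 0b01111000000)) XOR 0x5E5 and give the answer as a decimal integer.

613

0x5D1 = 10111010001
1642 = 11001101010
→ AND → 10001000000 = 1088
0b01111000000 = 01111000000
→ XOR → 11110000000 = 1920
0x5E5 = 10111100101
→ XOR → 01001100101 = 613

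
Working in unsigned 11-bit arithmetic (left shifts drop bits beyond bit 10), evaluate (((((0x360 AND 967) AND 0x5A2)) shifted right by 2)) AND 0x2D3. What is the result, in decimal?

0x360 = 01101100000
967 = 01111000111
→ AND → 01101000000 = 832
0x5A2 = 10110100010
→ AND → 00100000000 = 256
→ shifted right by 2 → 00001000000 = 64
0x2D3 = 01011010011
→ AND → 00001000000 = 64

64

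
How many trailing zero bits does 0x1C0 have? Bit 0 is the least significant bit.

0x1C0 = 111000000
Trailing zeros: 6, so the lowest set bit is bit 6 (value 64).

6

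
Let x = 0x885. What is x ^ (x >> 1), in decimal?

x = 100010000101 = 2181
x>>1 = 010001000010
XOR  = 110011000111 = 3271
(x ^ (x >> 1) gives the standard binary-reflected Gray code of x.)

3271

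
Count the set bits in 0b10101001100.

n = 10101001100
Count the 1s: 1 + 1 + 1 + 1 + 1 = 5

5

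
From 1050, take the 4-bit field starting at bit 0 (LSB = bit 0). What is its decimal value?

v = 10000011010
Shift right by 0: 10000011010
Mask low 4 bits: 1010 = 10

10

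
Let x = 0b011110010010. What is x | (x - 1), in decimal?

x = 11110010010 = 1938
x - 1 = 11110010001
OR    = 11110010011 = 1939
(x | (x - 1) sets all bits below the lowest set bit.)

1939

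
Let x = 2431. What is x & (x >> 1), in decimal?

63

x = 100101111111 = 2431
x>>1 = 010010111111
AND  = 000000111111 = 63
(x & (x >> 1) has a 1 wherever x has two consecutive 1 bits.)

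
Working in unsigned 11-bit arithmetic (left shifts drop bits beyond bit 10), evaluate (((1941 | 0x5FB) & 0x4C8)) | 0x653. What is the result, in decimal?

1941 = 11110010101
0x5FB = 10111111011
→ | → 11111111111 = 2047
0x4C8 = 10011001000
→ & → 10011001000 = 1224
0x653 = 11001010011
→ | → 11011011011 = 1755

1755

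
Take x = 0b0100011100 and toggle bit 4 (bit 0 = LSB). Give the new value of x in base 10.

x = 0100011100
bit 4 is currently 1; toggle it via x ^ (1 << 4) = x ^ 16
→ 0100001100 = 268

268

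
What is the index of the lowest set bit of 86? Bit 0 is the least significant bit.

1

86 = 1010110
Trailing zeros: 1, so the lowest set bit is bit 1 (value 2).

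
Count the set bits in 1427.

6

1427 = 10110010011
Count the 1s: 1 + 1 + 1 + 1 + 1 + 1 = 6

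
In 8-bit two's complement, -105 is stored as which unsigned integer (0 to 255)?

105 in 8 bits: 01101001
Invert: 10010110
Add 1:  10010111 = 151
(Check: 2^8 - 105 = 256 - 105 = 151.)

151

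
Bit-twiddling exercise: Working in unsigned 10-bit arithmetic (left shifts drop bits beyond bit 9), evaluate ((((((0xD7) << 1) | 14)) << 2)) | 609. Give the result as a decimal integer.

761

0xD7 = 0011010111
→ << 1 (mod 2^10) → 0110101110 = 430
14 = 0000001110
→ | → 0110101110 = 430
→ << 2 (mod 2^10) → 1010111000 = 696
609 = 1001100001
→ | → 1011111001 = 761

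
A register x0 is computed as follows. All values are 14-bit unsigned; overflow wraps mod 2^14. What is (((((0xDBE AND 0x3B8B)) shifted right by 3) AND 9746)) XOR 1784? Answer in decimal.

0xDBE = 00110110111110
0x3B8B = 11101110001011
→ AND → 00100110001010 = 2442
→ shifted right by 3 → 00000100110001 = 305
9746 = 10011000010010
→ AND → 00000000010000 = 16
1784 = 00011011111000
→ XOR → 00011011101000 = 1768

1768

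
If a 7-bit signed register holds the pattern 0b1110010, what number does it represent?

-14

pattern = 1110010 (MSB is 1 ⇒ negative)
Invert: 0001101, add 1 → 0001110 = 14, so the value is -14.
(Equivalently: 114 - 2^7 = 114 - 128 = -14.)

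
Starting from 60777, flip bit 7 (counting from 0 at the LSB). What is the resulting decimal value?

x = 1110110101101001
bit 7 is currently 0; toggle it via x ^ (1 << 7) = x ^ 128
→ 1110110111101001 = 60905

60905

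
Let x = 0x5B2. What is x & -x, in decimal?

x = 10110110010 = 1458
-x (two's complement) = …01001001110
AND   = 00000000010 = 2
(x & -x isolates the lowest set bit of x.)

2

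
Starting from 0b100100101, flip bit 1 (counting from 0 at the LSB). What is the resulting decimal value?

x = 100100101
bit 1 is currently 0; toggle it via x ^ (1 << 1) = x ^ 2
→ 100100111 = 295

295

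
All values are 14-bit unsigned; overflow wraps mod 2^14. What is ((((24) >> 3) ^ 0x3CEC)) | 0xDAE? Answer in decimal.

24 = 00000000011000
→ >> 3 → 00000000000011 = 3
0x3CEC = 11110011101100
→ ^ → 11110011101111 = 15599
0xDAE = 00110110101110
→ | → 11110111101111 = 15855

15855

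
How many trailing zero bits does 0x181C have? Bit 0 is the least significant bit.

0x181C = 1100000011100
Trailing zeros: 2, so the lowest set bit is bit 2 (value 4).

2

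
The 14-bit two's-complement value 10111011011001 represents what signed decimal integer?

pattern = 10111011011001 (MSB is 1 ⇒ negative)
Invert: 01000100100110, add 1 → 01000100100111 = 4391, so the value is -4391.
(Equivalently: 11993 - 2^14 = 11993 - 16384 = -4391.)

-4391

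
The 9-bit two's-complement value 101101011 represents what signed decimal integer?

-149

pattern = 101101011 (MSB is 1 ⇒ negative)
Invert: 010010100, add 1 → 010010101 = 149, so the value is -149.
(Equivalently: 363 - 2^9 = 363 - 512 = -149.)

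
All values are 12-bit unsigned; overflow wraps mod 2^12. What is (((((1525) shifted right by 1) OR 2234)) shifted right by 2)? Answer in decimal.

702

1525 = 010111110101
→ shifted right by 1 → 001011111010 = 762
2234 = 100010111010
→ OR → 101011111010 = 2810
→ shifted right by 2 → 001010111110 = 702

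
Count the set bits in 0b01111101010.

7

n = 1111101010
Count the 1s: 1 + 1 + 1 + 1 + 1 + 1 + 1 = 7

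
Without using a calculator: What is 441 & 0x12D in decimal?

441 = 110111001
0x12D = 100101101
AND → 100101001 = 297

297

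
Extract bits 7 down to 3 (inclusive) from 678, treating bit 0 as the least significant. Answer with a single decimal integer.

v = 1010100110
Shift right by 3: 1010100
Mask low 5 bits: 10100 = 20

20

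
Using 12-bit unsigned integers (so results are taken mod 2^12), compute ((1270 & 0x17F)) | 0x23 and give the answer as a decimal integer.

119

1270 = 010011110110
0x17F = 000101111111
→ & → 000001110110 = 118
0x23 = 000000100011
→ | → 000001110111 = 119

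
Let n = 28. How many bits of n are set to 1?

3

28 = 11100
Count the 1s: 1 + 1 + 1 = 3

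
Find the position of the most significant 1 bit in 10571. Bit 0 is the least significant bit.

10571 = 10100101001011
The topmost 1 is at position 13 (since 2^13 = 8192 ≤ 10571 < 16384).

13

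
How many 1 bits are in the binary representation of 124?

5

124 = 1111100
Count the 1s: 1 + 1 + 1 + 1 + 1 = 5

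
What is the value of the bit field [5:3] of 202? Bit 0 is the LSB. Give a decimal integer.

1

v = 11001010
Shift right by 3: 11001
Mask low 3 bits: 001 = 1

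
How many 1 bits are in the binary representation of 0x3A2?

0x3A2 = 1110100010
Count the 1s: 1 + 1 + 1 + 1 + 1 = 5

5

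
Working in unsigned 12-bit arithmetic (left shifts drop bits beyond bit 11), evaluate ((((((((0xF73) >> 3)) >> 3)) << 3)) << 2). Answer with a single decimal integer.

1952

0xF73 = 111101110011
→ >> 3 → 000111101110 = 494
→ >> 3 → 000000111101 = 61
→ << 3 (mod 2^12) → 000111101000 = 488
→ << 2 (mod 2^12) → 011110100000 = 1952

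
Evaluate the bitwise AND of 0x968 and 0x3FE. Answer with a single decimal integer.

360

0x968 = 100101101000
0x3FE = 001111111110
AND → 000101101000 = 360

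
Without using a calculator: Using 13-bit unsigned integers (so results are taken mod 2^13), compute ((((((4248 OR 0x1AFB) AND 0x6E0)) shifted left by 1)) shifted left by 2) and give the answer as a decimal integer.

4248 = 1000010011000
0x1AFB = 1101011111011
→ OR → 1101011111011 = 6907
0x6E0 = 0011011100000
→ AND → 0001011100000 = 736
→ shifted left by 1 (mod 2^13) → 0010111000000 = 1472
→ shifted left by 2 (mod 2^13) → 1011100000000 = 5888

5888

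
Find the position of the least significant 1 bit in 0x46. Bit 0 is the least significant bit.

0x46 = 1000110
Trailing zeros: 1, so the lowest set bit is bit 1 (value 2).

1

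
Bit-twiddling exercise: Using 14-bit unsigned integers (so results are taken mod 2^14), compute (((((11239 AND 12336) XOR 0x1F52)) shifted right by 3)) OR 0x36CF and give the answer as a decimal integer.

11239 = 10101111100111
12336 = 11000000110000
→ AND → 10000000100000 = 8224
0x1F52 = 01111101010010
→ XOR → 11111101110010 = 16242
→ shifted right by 3 → 00011111101110 = 2030
0x36CF = 11011011001111
→ OR → 11011111101111 = 14319

14319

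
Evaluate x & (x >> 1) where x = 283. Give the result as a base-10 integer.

9

x = 100011011 = 283
x>>1 = 010001101
AND  = 000001001 = 9
(x & (x >> 1) has a 1 wherever x has two consecutive 1 bits.)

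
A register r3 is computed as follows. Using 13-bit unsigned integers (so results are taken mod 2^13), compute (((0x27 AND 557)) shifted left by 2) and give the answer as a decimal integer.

0x27 = 0000000100111
557 = 0001000101101
→ AND → 0000000100101 = 37
→ shifted left by 2 (mod 2^13) → 0000010010100 = 148

148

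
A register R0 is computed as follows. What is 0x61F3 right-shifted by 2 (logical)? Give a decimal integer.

0x61F3 = 110000111110011
shift right by 2 → 001100001111100 = 6268
(equivalently, floor(25075 / 4))

6268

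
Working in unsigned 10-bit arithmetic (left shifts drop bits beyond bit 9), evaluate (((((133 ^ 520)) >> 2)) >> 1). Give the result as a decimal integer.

133 = 0010000101
520 = 1000001000
→ ^ → 1010001101 = 653
→ >> 2 → 0010100011 = 163
→ >> 1 → 0001010001 = 81

81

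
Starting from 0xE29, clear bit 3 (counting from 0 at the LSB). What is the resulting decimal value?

3617

x = 0111000101001
bit 3 is currently 1; clear it via x & ~(1 << 3) = x & ~8
→ 0111000100001 = 3617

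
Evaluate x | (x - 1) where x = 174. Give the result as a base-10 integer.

175

x = 10101110 = 174
x - 1 = 10101101
OR    = 10101111 = 175
(x | (x - 1) sets all bits below the lowest set bit.)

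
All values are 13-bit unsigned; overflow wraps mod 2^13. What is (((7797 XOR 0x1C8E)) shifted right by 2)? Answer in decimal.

7797 = 1111001110101
0x1C8E = 1110010001110
→ XOR → 0001011111011 = 763
→ shifted right by 2 → 0000010111110 = 190

190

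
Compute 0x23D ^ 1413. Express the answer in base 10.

1976

0x23D = 01000111101
1413 = 10110000101
XOR → 11110111000 = 1976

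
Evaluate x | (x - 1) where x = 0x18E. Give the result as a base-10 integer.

x = 110001110 = 398
x - 1 = 110001101
OR    = 110001111 = 399
(x | (x - 1) sets all bits below the lowest set bit.)

399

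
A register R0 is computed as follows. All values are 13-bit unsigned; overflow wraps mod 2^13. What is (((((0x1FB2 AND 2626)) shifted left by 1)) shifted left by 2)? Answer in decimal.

0x1FB2 = 1111110110010
2626 = 0101001000010
→ AND → 0101000000010 = 2562
→ shifted left by 1 (mod 2^13) → 1010000000100 = 5124
→ shifted left by 2 (mod 2^13) → 1000000010000 = 4112

4112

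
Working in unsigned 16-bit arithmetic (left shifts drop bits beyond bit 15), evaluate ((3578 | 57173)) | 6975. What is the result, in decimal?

3578 = 0000110111111010
57173 = 1101111101010101
→ | → 1101111111111111 = 57343
6975 = 0001101100111111
→ | → 1101111111111111 = 57343

57343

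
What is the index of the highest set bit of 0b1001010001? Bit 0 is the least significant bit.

9

0b1001010001 = 1001010001
The topmost 1 is at position 9 (since 2^9 = 512 ≤ 593 < 1024).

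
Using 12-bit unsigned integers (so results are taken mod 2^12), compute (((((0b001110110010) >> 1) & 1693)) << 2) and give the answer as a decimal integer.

612

0b001110110010 = 001110110010
→ >> 1 → 000111011001 = 473
1693 = 011010011101
→ & → 000010011001 = 153
→ << 2 (mod 2^12) → 001001100100 = 612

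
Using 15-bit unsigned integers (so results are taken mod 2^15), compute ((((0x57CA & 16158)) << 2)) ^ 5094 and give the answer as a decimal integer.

0x57CA = 101011111001010
16158 = 011111100011110
→ & → 001011100001010 = 5898
→ << 2 (mod 2^15) → 101110000101000 = 23592
5094 = 001001111100110
→ ^ → 100111111001110 = 20430

20430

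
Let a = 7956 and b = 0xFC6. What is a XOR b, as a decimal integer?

4306

7956 = 1111100010100
0xFC6 = 0111111000110
XOR → 1000011010010 = 4306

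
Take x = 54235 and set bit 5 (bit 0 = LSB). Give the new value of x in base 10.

x = 1101001111011011
bit 5 is currently 0; set it via x | (1 << 5) = x | 32
→ 1101001111111011 = 54267

54267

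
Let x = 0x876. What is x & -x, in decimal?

2

x = 100001110110 = 2166
-x (two's complement) = …011110001010
AND   = 000000000010 = 2
(x & -x isolates the lowest set bit of x.)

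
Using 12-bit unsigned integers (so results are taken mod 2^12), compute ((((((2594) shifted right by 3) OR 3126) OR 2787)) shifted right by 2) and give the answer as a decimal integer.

1021

2594 = 101000100010
→ shifted right by 3 → 000101000100 = 324
3126 = 110000110110
→ OR → 110101110110 = 3446
2787 = 101011100011
→ OR → 111111110111 = 4087
→ shifted right by 2 → 001111111101 = 1021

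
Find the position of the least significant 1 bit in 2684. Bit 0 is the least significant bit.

2684 = 101001111100
Trailing zeros: 2, so the lowest set bit is bit 2 (value 4).

2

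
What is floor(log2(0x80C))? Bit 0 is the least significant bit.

0x80C = 100000001100
The topmost 1 is at position 11 (since 2^11 = 2048 ≤ 2060 < 4096).

11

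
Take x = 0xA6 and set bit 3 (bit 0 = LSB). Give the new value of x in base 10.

x = 000010100110
bit 3 is currently 0; set it via x | (1 << 3) = x | 8
→ 000010101110 = 174

174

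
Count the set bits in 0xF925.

9

0xF925 = 1111100100100101
Count the 1s: 1 + 1 + 1 + 1 + 1 + 1 + 1 + 1 + 1 = 9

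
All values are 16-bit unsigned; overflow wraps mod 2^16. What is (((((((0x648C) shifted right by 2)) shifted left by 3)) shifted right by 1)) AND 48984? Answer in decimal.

0x648C = 0110010010001100
→ shifted right by 2 → 0001100100100011 = 6435
→ shifted left by 3 (mod 2^16) → 1100100100011000 = 51480
→ shifted right by 1 → 0110010010001100 = 25740
48984 = 1011111101011000
→ AND → 0010010000001000 = 9224

9224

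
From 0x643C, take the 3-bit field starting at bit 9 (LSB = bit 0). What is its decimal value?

v = 110010000111100
Shift right by 9: 110010
Mask low 3 bits: 010 = 2

2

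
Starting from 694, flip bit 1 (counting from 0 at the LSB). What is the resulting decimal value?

x = 001010110110
bit 1 is currently 1; toggle it via x ^ (1 << 1) = x ^ 2
→ 001010110100 = 692

692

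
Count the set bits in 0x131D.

0x131D = 1001100011101
Count the 1s: 1 + 1 + 1 + 1 + 1 + 1 + 1 = 7

7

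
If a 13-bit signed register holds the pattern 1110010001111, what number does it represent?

-881

pattern = 1110010001111 (MSB is 1 ⇒ negative)
Invert: 0001101110000, add 1 → 0001101110001 = 881, so the value is -881.
(Equivalently: 7311 - 2^13 = 7311 - 8192 = -881.)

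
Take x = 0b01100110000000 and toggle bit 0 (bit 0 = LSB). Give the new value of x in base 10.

6529

x = 01100110000000
bit 0 is currently 0; toggle it via x ^ (1 << 0) = x ^ 1
→ 01100110000001 = 6529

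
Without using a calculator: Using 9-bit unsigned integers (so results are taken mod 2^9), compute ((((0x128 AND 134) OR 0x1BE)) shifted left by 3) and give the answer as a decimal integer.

0x128 = 100101000
134 = 010000110
→ AND → 000000000 = 0
0x1BE = 110111110
→ OR → 110111110 = 446
→ shifted left by 3 (mod 2^9) → 111110000 = 496

496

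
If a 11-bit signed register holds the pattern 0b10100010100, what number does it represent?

pattern = 10100010100 (MSB is 1 ⇒ negative)
Invert: 01011101011, add 1 → 01011101100 = 748, so the value is -748.
(Equivalently: 1300 - 2^11 = 1300 - 2048 = -748.)

-748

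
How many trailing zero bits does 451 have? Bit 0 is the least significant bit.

0

451 = 111000011
Trailing zeros: 0, so the lowest set bit is bit 0 (value 1).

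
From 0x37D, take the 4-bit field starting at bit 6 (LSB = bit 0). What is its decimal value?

v = 1101111101
Shift right by 6: 1101
Mask low 4 bits: 1101 = 13

13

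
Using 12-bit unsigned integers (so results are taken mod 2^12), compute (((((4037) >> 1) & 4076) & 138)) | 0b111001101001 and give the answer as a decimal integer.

3817

4037 = 111111000101
→ >> 1 → 011111100010 = 2018
4076 = 111111101100
→ & → 011111100000 = 2016
138 = 000010001010
→ & → 000010000000 = 128
0b111001101001 = 111001101001
→ | → 111011101001 = 3817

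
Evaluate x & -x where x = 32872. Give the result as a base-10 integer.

8

x = 1000000001101000 = 32872
-x (two's complement) = …0111111110011000
AND   = 0000000000001000 = 8
(x & -x isolates the lowest set bit of x.)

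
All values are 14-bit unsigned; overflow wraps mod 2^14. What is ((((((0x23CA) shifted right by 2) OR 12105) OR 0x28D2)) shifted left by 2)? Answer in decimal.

0x23CA = 10001111001010
→ shifted right by 2 → 00100011110010 = 2290
12105 = 10111101001001
→ OR → 10111111111011 = 12283
0x28D2 = 10100011010010
→ OR → 10111111111011 = 12283
→ shifted left by 2 (mod 2^14) → 11111111101100 = 16364

16364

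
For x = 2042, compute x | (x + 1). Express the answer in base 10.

2043

x = 11111111010 = 2042
x + 1 = 11111111011
OR    = 11111111011 = 2043
(x | (x + 1) sets the lowest cleared bit.)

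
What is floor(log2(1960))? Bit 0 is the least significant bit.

10

1960 = 11110101000
The topmost 1 is at position 10 (since 2^10 = 1024 ≤ 1960 < 2048).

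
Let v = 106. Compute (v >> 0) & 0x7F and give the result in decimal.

v = 001101010
Shift right by 0: 001101010
Mask low 7 bits: 1101010 = 106

106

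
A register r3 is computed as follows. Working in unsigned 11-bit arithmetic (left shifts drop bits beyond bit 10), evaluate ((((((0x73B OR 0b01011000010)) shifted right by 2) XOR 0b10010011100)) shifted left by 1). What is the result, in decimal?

0x73B = 11100111011
0b01011000010 = 01011000010
→ OR → 11111111011 = 2043
→ shifted right by 2 → 00111111110 = 510
0b10010011100 = 10010011100
→ XOR → 10101100010 = 1378
→ shifted left by 1 (mod 2^11) → 01011000100 = 708

708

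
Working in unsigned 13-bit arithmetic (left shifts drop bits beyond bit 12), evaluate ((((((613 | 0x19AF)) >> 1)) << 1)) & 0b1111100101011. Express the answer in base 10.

613 = 0001001100101
0x19AF = 1100110101111
→ | → 1101111101111 = 7151
→ >> 1 → 0110111110111 = 3575
→ << 1 (mod 2^13) → 1101111101110 = 7150
0b1111100101011 = 1111100101011
→ & → 1101100101010 = 6954

6954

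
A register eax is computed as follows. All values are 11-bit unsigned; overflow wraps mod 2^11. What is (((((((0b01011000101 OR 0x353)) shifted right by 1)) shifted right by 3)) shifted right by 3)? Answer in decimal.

0b01011000101 = 01011000101
0x353 = 01101010011
→ OR → 01111010111 = 983
→ shifted right by 1 → 00111101011 = 491
→ shifted right by 3 → 00000111101 = 61
→ shifted right by 3 → 00000000111 = 7

7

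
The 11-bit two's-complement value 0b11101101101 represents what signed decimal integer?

pattern = 11101101101 (MSB is 1 ⇒ negative)
Invert: 00010010010, add 1 → 00010010011 = 147, so the value is -147.
(Equivalently: 1901 - 2^11 = 1901 - 2048 = -147.)

-147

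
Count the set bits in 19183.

10

19183 = 100101011101111
Count the 1s: 1 + 1 + 1 + 1 + 1 + 1 + 1 + 1 + 1 + 1 = 10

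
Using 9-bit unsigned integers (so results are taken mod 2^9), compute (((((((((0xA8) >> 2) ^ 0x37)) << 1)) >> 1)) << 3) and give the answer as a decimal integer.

0xA8 = 010101000
→ >> 2 → 000101010 = 42
0x37 = 000110111
→ ^ → 000011101 = 29
→ << 1 (mod 2^9) → 000111010 = 58
→ >> 1 → 000011101 = 29
→ << 3 (mod 2^9) → 011101000 = 232

232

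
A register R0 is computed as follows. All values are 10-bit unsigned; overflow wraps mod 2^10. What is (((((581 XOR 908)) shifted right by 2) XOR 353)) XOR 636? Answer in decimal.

879

581 = 1001000101
908 = 1110001100
→ XOR → 0111001001 = 457
→ shifted right by 2 → 0001110010 = 114
353 = 0101100001
→ XOR → 0100010011 = 275
636 = 1001111100
→ XOR → 1101101111 = 879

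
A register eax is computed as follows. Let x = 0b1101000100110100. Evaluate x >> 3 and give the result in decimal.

x = 1101000100110100
shift right by 3 → 0001101000100110 = 6694
(equivalently, floor(53556 / 8))

6694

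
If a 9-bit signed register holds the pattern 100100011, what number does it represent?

-221

pattern = 100100011 (MSB is 1 ⇒ negative)
Invert: 011011100, add 1 → 011011101 = 221, so the value is -221.
(Equivalently: 291 - 2^9 = 291 - 512 = -221.)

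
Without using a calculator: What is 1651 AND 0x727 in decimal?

1571

1651 = 11001110011
0x727 = 11100100111
AND → 11000100011 = 1571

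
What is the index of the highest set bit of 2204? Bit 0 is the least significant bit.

11

2204 = 100010011100
The topmost 1 is at position 11 (since 2^11 = 2048 ≤ 2204 < 4096).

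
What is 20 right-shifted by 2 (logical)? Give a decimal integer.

5

20 = 10100
shift right by 2 → 00101 = 5
(equivalently, floor(20 / 4))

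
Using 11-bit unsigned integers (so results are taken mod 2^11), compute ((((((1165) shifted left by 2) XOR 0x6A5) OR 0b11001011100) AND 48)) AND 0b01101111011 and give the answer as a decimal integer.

1165 = 10010001101
→ shifted left by 2 (mod 2^11) → 01000110100 = 564
0x6A5 = 11010100101
→ XOR → 10010010001 = 1169
0b11001011100 = 11001011100
→ OR → 11011011101 = 1757
48 = 00000110000
→ AND → 00000010000 = 16
0b01101111011 = 01101111011
→ AND → 00000010000 = 16

16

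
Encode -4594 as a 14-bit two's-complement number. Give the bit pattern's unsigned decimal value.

4594 in 14 bits: 01000111110010
Invert: 10111000001101
Add 1:  10111000001110 = 11790
(Check: 2^14 - 4594 = 16384 - 4594 = 11790.)

11790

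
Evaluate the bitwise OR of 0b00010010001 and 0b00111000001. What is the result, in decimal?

a = 010010001
b = 111000001
 OR → 111010001 = 465

465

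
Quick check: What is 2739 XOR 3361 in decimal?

1938

2739 = 101010110011
3361 = 110100100001
XOR → 011110010010 = 1938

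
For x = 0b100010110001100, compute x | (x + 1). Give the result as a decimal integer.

x = 100010110001100 = 17804
x + 1 = 100010110001101
OR    = 100010110001101 = 17805
(x | (x + 1) sets the lowest cleared bit.)

17805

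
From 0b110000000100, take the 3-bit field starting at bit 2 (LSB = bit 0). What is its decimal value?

v = 110000000100
Shift right by 2: 1100000001
Mask low 3 bits: 001 = 1

1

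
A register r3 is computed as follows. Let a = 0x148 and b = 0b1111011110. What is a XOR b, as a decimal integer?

662

0x148 = 0101001000
b = 1111011110
XOR → 1010010110 = 662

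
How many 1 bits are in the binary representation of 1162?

1162 = 10010001010
Count the 1s: 1 + 1 + 1 + 1 = 4

4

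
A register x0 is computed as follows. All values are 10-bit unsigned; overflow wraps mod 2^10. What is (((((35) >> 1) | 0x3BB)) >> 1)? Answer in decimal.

35 = 0000100011
→ >> 1 → 0000010001 = 17
0x3BB = 1110111011
→ | → 1110111011 = 955
→ >> 1 → 0111011101 = 477

477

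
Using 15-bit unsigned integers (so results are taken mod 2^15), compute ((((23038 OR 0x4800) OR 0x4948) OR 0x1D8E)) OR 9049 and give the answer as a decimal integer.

23038 = 101100111111110
0x4800 = 100100000000000
→ OR → 101100111111110 = 23038
0x4948 = 100100101001000
→ OR → 101100111111110 = 23038
0x1D8E = 001110110001110
→ OR → 101110111111110 = 24062
9049 = 010001101011001
→ OR → 111111111111111 = 32767

32767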